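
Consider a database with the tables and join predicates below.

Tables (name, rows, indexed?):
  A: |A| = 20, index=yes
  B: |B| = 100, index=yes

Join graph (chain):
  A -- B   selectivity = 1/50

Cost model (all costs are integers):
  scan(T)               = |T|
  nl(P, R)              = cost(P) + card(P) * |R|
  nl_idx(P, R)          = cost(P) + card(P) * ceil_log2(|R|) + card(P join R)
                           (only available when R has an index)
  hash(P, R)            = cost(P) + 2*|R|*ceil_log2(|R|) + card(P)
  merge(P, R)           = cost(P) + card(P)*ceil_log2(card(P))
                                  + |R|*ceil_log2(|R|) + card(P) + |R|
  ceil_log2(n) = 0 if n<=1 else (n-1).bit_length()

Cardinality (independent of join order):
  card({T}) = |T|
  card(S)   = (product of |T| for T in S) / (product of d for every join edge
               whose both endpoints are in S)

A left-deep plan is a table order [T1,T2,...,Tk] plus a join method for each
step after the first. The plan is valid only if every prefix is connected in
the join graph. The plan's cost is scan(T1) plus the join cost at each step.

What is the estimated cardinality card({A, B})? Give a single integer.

40

Tables in S: A(20), B(100)
Edges inside S: A-B(d=50)
numerator = 20 * 100 = 2000
denominator = 50 = 50
card(S) = 2000 / 50 = 40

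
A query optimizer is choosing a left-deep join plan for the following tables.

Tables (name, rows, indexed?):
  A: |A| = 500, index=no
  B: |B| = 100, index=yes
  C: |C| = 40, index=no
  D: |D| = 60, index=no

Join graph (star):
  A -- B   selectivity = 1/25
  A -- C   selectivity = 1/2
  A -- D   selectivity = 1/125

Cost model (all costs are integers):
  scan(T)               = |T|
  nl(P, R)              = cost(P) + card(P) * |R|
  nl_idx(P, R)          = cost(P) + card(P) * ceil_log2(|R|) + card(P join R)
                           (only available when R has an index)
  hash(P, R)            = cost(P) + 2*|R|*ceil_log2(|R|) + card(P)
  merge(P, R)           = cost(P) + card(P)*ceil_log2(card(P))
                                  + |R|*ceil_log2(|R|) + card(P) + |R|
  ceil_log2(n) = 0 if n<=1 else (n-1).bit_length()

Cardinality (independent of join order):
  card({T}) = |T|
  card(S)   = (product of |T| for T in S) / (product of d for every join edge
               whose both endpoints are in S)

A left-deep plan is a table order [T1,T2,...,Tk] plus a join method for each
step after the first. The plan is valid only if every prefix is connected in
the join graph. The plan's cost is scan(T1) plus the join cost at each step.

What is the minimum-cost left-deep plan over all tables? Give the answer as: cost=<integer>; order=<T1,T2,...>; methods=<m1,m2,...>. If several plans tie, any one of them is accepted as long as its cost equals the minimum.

Selinger DP (subsets sized 1..n):
  {A}: scan cost=500, card=500
  {B}: scan cost=100, card=100
  {C}: scan cost=40, card=40
  {D}: scan cost=60, card=60
  {AB}: card=2000; try (B,hash)→2400, (A,merge)→5900, (B,nl_idx)→6000, (B,merge)→6300, (A,hash)→9200, (A,nl)→50100 …(+1); best=2400 via (B,hash)
  {AC}: card=10000; try (C,hash)→1480, (A,merge)→5320, (C,merge)→5780, (A,hash)→9080, (A,nl)→20040, (C,nl)→20500; best=1480 via (C,hash)
  {AD}: card=240; try (D,hash)→1720, (A,merge)→5480, (D,merge)→5920, (A,hash)→9120, (A,nl)→30060, (D,nl)→30500; best=1720 via (D,hash)
  {ABC}: card=40000; try (C,hash)→4880, (B,hash)→12880, (C,merge)→26680, (C,nl)→82400, (B,nl_idx)→111480, (B,merge)→152280 …(+1); best=4880 via (C,hash)
  {ABD}: card=960; try (B,hash)→3360, (B,nl_idx)→4360, (B,merge)→4680, (D,hash)→5120, (B,nl)→25720, (D,merge)→26820 …(+1); best=3360 via (B,hash)
  {ACD}: card=4800; try (C,hash)→2440, (C,merge)→4160, (C,nl)→11320, (D,hash)→12200, (D,merge)→151900, (D,nl)→601480; best=2440 via (C,hash)
  {ABCD}: card=19200; try (C,hash)→4800, (B,hash)→8640, (C,merge)→14200, (C,nl)→41760, (D,hash)→45600, (B,nl_idx)→55240 …(+4); best=4800 via (C,hash)

cost=4800; order=A,D,B,C; methods=hash,hash,hash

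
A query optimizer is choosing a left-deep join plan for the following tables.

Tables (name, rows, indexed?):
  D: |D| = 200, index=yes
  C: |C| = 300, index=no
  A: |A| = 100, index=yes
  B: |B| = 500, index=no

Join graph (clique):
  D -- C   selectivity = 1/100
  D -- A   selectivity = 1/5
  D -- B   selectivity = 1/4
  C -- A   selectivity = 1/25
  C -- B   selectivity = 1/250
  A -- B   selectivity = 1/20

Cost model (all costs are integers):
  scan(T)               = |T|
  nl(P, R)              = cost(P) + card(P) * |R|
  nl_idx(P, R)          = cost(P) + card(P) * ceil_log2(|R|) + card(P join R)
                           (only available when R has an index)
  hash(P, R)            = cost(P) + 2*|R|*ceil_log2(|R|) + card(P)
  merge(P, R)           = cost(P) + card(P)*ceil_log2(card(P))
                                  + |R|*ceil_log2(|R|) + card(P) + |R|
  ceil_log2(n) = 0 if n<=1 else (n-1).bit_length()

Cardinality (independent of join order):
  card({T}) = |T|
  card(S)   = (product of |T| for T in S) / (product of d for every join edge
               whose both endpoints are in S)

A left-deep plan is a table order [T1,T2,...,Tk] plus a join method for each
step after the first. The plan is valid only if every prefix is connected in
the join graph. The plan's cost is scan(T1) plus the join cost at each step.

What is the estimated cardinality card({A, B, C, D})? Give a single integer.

12

Tables in S: A(100), B(500), C(300), D(200)
Edges inside S: D-C(d=100), D-A(d=5), D-B(d=4), C-A(d=25), C-B(d=250), A-B(d=20)
numerator = 100 * 500 * 300 * 200 = 3000000000
denominator = 100 * 5 * 4 * 25 * 250 * 20 = 250000000
card(S) = 3000000000 / 250000000 = 12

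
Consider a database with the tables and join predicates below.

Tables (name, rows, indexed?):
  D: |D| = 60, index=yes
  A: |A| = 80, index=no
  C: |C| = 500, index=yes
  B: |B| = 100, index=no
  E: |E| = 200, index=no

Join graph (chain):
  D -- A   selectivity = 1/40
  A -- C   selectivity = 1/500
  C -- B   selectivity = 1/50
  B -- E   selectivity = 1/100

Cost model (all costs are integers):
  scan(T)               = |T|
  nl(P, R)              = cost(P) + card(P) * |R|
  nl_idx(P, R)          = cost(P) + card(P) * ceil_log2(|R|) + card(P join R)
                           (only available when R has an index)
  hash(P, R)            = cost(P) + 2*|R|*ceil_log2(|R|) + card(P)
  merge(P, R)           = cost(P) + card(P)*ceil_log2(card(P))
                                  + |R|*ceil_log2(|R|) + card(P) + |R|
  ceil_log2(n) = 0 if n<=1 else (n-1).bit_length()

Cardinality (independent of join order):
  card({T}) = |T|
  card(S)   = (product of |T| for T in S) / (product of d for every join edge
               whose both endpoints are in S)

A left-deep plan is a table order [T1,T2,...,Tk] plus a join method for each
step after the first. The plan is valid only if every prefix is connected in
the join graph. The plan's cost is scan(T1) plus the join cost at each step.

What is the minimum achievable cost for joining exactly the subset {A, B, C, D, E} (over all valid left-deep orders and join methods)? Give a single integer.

Selinger DP over subsets of {A,B,C,D,E}:
  {D}: scan cost=60, card=60
  {A}: scan cost=80, card=80
  {C}: scan cost=500, card=500
  {B}: scan cost=100, card=100
  {E}: scan cost=200, card=200
  {AD}: card=120; try (D,nl_idx)→680, (D,hash)→880, (A,merge)→1120, (D,merge)→1140, (A,hash)→1240, (A,nl)→4860 …(+1); best=680 via (D,nl_idx)
  {AC}: card=80; try (C,nl_idx)→880, (A,hash)→2120, (C,merge)→5720, (A,merge)→6140, (C,hash)→9160, (C,nl)→40080 …(+1); best=880 via (C,nl_idx)
  {BC}: card=1000; try (C,nl_idx)→2000, (B,hash)→2400, (C,merge)→5900, (B,merge)→6300, (C,hash)→9200, (C,nl)→50100 …(+1); best=2000 via (C,nl_idx)
  {BE}: card=200; try (B,hash)→1800, (E,merge)→2700, (B,merge)→2800, (E,hash)→3400, (E,nl)→20100, (B,nl)→20200; best=1800 via (B,hash)
  {ACD}: card=120; try (D,nl_idx)→1480, (D,hash)→1680, (C,nl_idx)→1880, (D,merge)→1940, (D,nl)→5680, (C,merge)→6640 …(+2); best=1480 via (D,nl_idx)
  {ABC}: card=160; try (B,merge)→2320, (B,hash)→2360, (A,hash)→4120, (B,nl)→8880, (A,merge)→13640, (A,nl)→82000; best=2320 via (B,merge)
  {BCE}: card=2000; try (C,nl_idx)→5600, (E,hash)→6200, (C,merge)→8600, (C,hash)→11000, (E,merge)→14800, (C,nl)→101800 …(+1); best=5600 via (C,nl_idx)
  {ABCD}: card=240; try (B,hash)→3000, (D,hash)→3200, (B,merge)→3240, (D,nl_idx)→3520, (D,merge)→4180, (D,nl)→11920 …(+1); best=3000 via (B,hash)
  {ABCE}: card=320; try (E,merge)→5560, (E,hash)→5680, (A,hash)→8720, (A,merge)→30240, (E,nl)→34320, (A,nl)→165600; best=5560 via (E,merge)
  {ABCDE}: card=480; try (E,hash)→6440, (D,hash)→6600, (E,merge)→6960, (D,nl_idx)→7960, (D,merge)→9180, (D,nl)→24760 …(+1); best=6440 via (E,hash)

6440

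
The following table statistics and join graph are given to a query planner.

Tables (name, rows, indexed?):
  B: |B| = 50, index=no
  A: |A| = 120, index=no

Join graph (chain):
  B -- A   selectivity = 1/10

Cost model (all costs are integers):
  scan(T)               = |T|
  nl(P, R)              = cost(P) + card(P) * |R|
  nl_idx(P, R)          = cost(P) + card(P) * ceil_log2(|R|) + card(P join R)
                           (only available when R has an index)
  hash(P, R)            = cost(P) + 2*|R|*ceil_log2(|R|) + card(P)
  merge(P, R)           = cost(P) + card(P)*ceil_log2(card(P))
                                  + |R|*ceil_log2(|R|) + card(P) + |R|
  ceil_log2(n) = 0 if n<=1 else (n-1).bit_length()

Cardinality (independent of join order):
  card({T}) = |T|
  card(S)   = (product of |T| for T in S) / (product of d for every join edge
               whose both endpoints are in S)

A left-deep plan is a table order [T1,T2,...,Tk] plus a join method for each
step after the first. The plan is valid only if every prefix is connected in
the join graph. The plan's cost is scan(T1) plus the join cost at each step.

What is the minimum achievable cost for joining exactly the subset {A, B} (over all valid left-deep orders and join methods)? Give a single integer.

840

Selinger DP over subsets of {A,B}:
  {B}: scan cost=50, card=50
  {A}: scan cost=120, card=120
  {AB}: card=600; try (B,hash)→840, (A,merge)→1360, (B,merge)→1430, (A,hash)→1780, (A,nl)→6050, (B,nl)→6120; best=840 via (B,hash)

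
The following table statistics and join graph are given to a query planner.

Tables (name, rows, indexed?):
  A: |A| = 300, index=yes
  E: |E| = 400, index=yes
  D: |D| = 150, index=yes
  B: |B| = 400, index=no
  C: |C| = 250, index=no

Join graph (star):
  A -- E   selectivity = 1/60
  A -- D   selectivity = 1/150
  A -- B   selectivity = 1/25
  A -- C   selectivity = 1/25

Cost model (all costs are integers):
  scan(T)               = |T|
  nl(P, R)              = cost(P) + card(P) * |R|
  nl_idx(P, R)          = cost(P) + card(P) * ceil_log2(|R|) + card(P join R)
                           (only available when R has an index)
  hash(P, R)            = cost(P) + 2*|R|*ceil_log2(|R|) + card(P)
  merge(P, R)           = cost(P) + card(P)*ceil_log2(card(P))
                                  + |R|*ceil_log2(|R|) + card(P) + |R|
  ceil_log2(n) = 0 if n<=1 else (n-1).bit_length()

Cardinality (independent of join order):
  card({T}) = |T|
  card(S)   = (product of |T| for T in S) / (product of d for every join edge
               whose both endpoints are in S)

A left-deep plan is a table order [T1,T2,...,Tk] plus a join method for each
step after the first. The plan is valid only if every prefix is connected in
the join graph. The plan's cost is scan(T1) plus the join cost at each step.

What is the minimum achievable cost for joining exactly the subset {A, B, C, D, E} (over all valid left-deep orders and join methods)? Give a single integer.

39700

Selinger DP over subsets of {A,B,C,D,E}:
  {A}: scan cost=300, card=300
  {E}: scan cost=400, card=400
  {D}: scan cost=150, card=150
  {B}: scan cost=400, card=400
  {C}: scan cost=250, card=250
  {AE}: card=2000; try (E,nl_idx)→5000, (A,nl_idx)→6000, (A,hash)→6200, (E,merge)→7300, (A,merge)→7400, (E,hash)→7800 …(+2); best=5000 via (E,nl_idx)
  {AD}: card=300; try (A,nl_idx)→1800, (D,hash)→3000, (D,nl_idx)→3000, (A,merge)→4500, (D,merge)→4650, (A,hash)→5700 …(+2); best=1800 via (A,nl_idx)
  {AB}: card=4800; try (A,hash)→6200, (B,merge)→7300, (A,merge)→7400, (B,hash)→7800, (A,nl_idx)→8800, (B,nl)→120300 …(+1); best=6200 via (A,hash)
  {AC}: card=3000; try (C,hash)→4600, (A,merge)→5500, (A,nl_idx)→5500, (C,merge)→5550, (A,hash)→5900, (A,nl)→75250 …(+1); best=4600 via (C,hash)
  {ADE}: card=2000; try (E,nl_idx)→6500, (E,merge)→8800, (E,hash)→9300, (D,hash)→9400, (D,nl_idx)→23000, (D,merge)→30350 …(+2); best=6500 via (E,nl_idx)
  {ABE}: card=32000; try (B,hash)→14200, (E,hash)→18200, (B,merge)→33000, (E,merge)→77400, (E,nl_idx)→81400, (B,nl)→805000 …(+1); best=14200 via (B,hash)
  {ACE}: card=20000; try (C,hash)→11000, (E,hash)→14800, (C,merge)→31250, (E,merge)→47600, (E,nl_idx)→51600, (C,nl)→505000 …(+1); best=11000 via (C,hash)
  {ABD}: card=4800; try (B,merge)→8800, (B,hash)→9300, (D,hash)→13400, (D,nl_idx)→49400, (D,merge)→74750, (B,nl)→121800 …(+1); best=8800 via (B,merge)
  {ACD}: card=3000; try (C,hash)→6100, (C,merge)→7050, (D,hash)→10000, (D,nl_idx)→31600, (D,merge)→44950, (C,nl)→76800 …(+1); best=6100 via (C,hash)
  {ABC}: card=48000; try (B,hash)→14800, (C,hash)→15000, (B,merge)→47600, (C,merge)→75650, (B,nl)→1204600, (C,nl)→1206200; best=14800 via (B,hash)
  {ABDE}: card=32000; try (B,hash)→15700, (E,hash)→20800, (B,merge)→34500, (D,hash)→48600, (E,merge)→80000, (E,nl_idx)→84000 …(+5); best=15700 via (B,hash)
  {ACDE}: card=20000; try (C,hash)→12500, (E,hash)→16300, (C,merge)→32750, (D,hash)→33400, (E,merge)→49100, (E,nl_idx)→53100 …(+5); best=12500 via (C,hash)
  {ABCE}: card=320000; try (B,hash)→38200, (C,hash)→50200, (E,hash)→70000, (B,merge)→335000, (C,merge)→528450, (E,nl_idx)→766800 …(+4); best=38200 via (B,hash)
  {ABCD}: card=48000; try (B,hash)→16300, (C,hash)→17600, (B,merge)→49100, (D,hash)→65200, (C,merge)→78250, (D,nl_idx)→446800 …(+4); best=16300 via (B,hash)
  {ABCDE}: card=320000; try (B,hash)→39700, (C,hash)→51700, (E,hash)→71500, (B,merge)→336500, (D,hash)→360600, (C,merge)→529950 …(+8); best=39700 via (B,hash)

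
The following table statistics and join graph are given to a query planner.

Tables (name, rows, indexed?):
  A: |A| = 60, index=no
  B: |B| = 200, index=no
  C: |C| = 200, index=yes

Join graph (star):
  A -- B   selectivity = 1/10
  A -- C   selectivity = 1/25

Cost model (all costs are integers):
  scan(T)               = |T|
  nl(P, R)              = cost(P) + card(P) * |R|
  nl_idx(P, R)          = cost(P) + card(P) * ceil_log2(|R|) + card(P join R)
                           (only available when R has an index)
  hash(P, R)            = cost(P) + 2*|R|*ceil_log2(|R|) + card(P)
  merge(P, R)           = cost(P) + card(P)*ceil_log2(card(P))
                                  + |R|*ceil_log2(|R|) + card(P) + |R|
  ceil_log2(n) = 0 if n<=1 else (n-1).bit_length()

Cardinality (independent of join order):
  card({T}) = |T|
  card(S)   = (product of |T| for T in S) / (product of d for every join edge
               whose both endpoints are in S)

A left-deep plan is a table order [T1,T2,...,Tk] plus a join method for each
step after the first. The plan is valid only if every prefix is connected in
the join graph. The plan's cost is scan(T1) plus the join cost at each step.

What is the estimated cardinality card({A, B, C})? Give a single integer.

Tables in S: A(60), B(200), C(200)
Edges inside S: A-B(d=10), A-C(d=25)
numerator = 60 * 200 * 200 = 2400000
denominator = 10 * 25 = 250
card(S) = 2400000 / 250 = 9600

9600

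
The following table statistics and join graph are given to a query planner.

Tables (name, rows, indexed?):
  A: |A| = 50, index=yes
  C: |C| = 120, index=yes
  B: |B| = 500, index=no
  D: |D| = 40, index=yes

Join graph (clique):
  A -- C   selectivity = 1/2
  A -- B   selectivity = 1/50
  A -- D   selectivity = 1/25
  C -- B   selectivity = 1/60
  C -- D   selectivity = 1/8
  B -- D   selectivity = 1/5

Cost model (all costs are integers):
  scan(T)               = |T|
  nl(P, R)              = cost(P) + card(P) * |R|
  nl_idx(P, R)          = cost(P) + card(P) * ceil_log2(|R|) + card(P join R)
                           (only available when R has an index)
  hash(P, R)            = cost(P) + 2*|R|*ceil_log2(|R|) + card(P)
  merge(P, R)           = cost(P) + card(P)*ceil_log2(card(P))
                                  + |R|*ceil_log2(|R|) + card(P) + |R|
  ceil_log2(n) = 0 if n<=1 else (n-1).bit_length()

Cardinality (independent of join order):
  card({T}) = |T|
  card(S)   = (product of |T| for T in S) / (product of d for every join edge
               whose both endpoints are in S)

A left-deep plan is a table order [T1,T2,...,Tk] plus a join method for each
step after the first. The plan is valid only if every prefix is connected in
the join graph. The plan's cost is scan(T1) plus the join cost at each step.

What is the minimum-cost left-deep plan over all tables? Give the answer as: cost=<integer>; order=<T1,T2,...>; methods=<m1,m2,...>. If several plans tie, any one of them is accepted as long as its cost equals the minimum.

Selinger DP (subsets sized 1..n):
  {A}: scan cost=50, card=50
  {C}: scan cost=120, card=120
  {B}: scan cost=500, card=500
  {D}: scan cost=40, card=40
  {AC}: card=3000; try (A,hash)→840, (C,merge)→1360, (A,merge)→1430, (C,hash)→1780, (C,nl_idx)→3400, (A,nl_idx)→3840 …(+2); best=840 via (A,hash)
  {AB}: card=500; try (A,hash)→1600, (A,nl_idx)→4000, (B,merge)→5400, (A,merge)→5850, (B,hash)→9100, (B,nl)→25050 …(+1); best=1600 via (A,hash)
  {AD}: card=80; try (A,nl_idx)→360, (D,nl_idx)→430, (D,hash)→580, (A,merge)→670, (D,merge)→680, (A,hash)→680 …(+2); best=360 via (A,nl_idx)
  {BC}: card=1000; try (C,hash)→2680, (C,nl_idx)→5000, (B,merge)→6080, (C,merge)→6460, (B,hash)→9240, (B,nl)→60120 …(+1); best=2680 via (C,hash)
  {CD}: card=600; try (D,hash)→720, (C,nl_idx)→920, (C,merge)→1280, (D,merge)→1360, (D,nl_idx)→1440, (C,hash)→1760 …(+2); best=720 via (D,hash)
  {BD}: card=4000; try (D,hash)→1480, (B,merge)→5320, (D,merge)→5780, (D,nl_idx)→7500, (B,hash)→9080, (B,nl)→20040 …(+1); best=1480 via (D,hash)
  {ABC}: card=500; try (C,hash)→3780, (A,hash)→4280, (C,nl_idx)→5600, (C,merge)→7560, (A,nl_idx)→9180, (B,hash)→12840 …(+5); best=3780 via (C,hash)
  {ACD}: card=600; try (C,nl_idx)→1520, (A,hash)→1920, (C,merge)→1960, (C,hash)→2120, (D,hash)→4320, (A,nl_idx)→4920 …(+6); best=1520 via (C,nl_idx)
  {ABD}: card=160; try (D,hash)→2580, (D,nl_idx)→4760, (B,merge)→6000, (A,hash)→6080, (D,merge)→6880, (B,hash)→9440 …(+5); best=2580 via (D,hash)
  {BCD}: card=1000; try (D,hash)→4160, (C,hash)→7160, (D,nl_idx)→9680, (B,hash)→10320, (B,merge)→12320, (D,merge)→13960 …(+5); best=4160 via (D,hash)
  {ABCD}: card=20; try (C,nl_idx)→3720, (C,hash)→4420, (D,hash)→4760, (C,merge)→4980, (A,hash)→5760, (D,nl_idx)→6800 …(+9); best=3720 via (C,nl_idx)

cost=3720; order=B,A,D,C; methods=hash,hash,nl_idx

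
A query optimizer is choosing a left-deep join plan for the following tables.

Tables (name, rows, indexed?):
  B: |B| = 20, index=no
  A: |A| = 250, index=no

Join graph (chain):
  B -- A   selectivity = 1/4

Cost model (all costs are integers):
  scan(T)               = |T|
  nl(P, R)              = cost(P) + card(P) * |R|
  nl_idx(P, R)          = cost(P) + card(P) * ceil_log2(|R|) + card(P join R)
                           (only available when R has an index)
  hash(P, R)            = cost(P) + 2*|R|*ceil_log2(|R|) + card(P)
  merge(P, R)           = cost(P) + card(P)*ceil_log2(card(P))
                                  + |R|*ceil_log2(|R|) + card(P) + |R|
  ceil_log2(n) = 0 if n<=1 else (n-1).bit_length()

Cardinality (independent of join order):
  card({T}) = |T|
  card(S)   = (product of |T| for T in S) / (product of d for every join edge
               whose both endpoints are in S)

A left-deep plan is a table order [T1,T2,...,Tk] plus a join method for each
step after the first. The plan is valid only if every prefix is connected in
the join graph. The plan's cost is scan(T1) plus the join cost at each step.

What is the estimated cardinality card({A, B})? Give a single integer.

1250

Tables in S: A(250), B(20)
Edges inside S: B-A(d=4)
numerator = 250 * 20 = 5000
denominator = 4 = 4
card(S) = 5000 / 4 = 1250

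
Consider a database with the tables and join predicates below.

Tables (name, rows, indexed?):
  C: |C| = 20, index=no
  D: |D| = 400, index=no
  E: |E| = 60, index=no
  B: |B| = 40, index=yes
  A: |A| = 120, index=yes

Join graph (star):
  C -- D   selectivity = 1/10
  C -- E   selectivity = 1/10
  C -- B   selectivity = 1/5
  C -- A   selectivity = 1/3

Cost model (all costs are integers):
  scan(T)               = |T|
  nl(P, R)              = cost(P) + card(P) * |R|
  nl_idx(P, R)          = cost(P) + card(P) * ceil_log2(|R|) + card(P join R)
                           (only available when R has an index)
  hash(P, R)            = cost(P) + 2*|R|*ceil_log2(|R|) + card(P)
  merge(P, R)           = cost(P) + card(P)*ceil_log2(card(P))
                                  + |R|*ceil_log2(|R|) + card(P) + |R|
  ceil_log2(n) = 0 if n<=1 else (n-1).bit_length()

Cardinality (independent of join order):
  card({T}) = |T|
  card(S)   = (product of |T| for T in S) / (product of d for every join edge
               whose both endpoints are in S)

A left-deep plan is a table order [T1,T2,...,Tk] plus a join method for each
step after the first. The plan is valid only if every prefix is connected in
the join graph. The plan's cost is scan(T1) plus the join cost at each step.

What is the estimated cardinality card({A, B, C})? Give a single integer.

Tables in S: A(120), B(40), C(20)
Edges inside S: C-B(d=5), C-A(d=3)
numerator = 120 * 40 * 20 = 96000
denominator = 5 * 3 = 15
card(S) = 96000 / 15 = 6400

6400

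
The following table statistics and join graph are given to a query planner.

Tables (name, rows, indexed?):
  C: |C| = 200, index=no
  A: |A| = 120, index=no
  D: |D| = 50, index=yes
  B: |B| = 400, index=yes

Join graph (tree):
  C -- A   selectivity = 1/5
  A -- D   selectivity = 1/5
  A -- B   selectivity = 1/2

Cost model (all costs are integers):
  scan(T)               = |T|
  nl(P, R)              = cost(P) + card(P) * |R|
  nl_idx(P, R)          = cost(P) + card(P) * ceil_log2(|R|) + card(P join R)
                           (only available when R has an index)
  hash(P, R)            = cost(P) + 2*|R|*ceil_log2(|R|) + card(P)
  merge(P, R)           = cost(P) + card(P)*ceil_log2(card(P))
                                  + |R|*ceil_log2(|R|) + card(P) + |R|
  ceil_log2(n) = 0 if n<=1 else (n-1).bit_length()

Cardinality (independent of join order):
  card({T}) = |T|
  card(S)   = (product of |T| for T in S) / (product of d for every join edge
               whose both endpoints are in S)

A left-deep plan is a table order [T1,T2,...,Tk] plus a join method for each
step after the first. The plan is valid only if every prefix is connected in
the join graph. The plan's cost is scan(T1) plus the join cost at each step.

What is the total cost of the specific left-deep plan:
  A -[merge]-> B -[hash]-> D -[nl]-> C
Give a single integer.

step 1: scan A: cost=120, card=120
step 2: join B via merge
    card(P join B) = 120*400/(2) = 24000
    cost = 120 + 120*7 + 400*9 + 120 + 400 = 5080
step 3: join D via hash
    card(P join D) = 24000*50/(5) = 240000
    cost = 5080 + 2*50*6 + 24000 = 29680
step 4: join C via nl
    card(P join C) = 240000*200/(5) = 9600000
    cost = 29680 + 240000*200 = 48029680

48029680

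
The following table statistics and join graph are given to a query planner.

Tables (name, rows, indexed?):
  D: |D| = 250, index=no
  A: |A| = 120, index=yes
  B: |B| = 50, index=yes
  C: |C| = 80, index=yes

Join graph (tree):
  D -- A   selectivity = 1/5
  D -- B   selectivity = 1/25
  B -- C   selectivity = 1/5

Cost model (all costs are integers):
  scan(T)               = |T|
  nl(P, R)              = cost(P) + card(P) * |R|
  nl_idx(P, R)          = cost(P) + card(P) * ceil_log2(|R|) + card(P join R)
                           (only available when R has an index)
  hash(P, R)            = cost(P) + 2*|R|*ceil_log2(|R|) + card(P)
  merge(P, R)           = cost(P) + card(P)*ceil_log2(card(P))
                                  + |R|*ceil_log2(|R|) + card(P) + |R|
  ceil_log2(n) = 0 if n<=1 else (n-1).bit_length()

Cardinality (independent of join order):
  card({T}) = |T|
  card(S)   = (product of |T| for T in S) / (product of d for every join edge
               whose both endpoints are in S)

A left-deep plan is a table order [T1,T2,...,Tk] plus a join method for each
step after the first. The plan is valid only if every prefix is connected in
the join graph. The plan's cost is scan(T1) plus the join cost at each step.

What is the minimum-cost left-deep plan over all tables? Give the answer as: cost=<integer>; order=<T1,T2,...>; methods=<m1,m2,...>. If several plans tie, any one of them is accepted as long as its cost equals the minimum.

Selinger DP (subsets sized 1..n):
  {D}: scan cost=250, card=250
  {A}: scan cost=120, card=120
  {B}: scan cost=50, card=50
  {C}: scan cost=80, card=80
  {AD}: card=6000; try (A,hash)→2180, (D,merge)→3330, (A,merge)→3460, (D,hash)→4240, (A,nl_idx)→8000, (D,nl)→30120 …(+1); best=2180 via (A,hash)
  {BD}: card=500; try (B,hash)→1100, (B,nl_idx)→2250, (D,merge)→2650, (B,merge)→2850, (D,hash)→4100, (D,nl)→12550 …(+1); best=1100 via (B,hash)
  {BC}: card=800; try (B,hash)→760, (C,merge)→1040, (B,merge)→1070, (C,nl_idx)→1200, (C,hash)→1220, (B,nl_idx)→1360 …(+2); best=760 via (B,hash)
  {ABD}: card=12000; try (A,hash)→3280, (A,merge)→7060, (B,hash)→8780, (A,nl_idx)→16600, (B,nl_idx)→50180, (A,nl)→61100 …(+2); best=3280 via (A,hash)
  {BCD}: card=8000; try (C,hash)→2720, (D,hash)→5560, (C,merge)→6740, (D,merge)→11810, (C,nl_idx)→12600, (C,nl)→41100 …(+1); best=2720 via (C,hash)
  {ABCD}: card=192000; try (A,hash)→12400, (C,hash)→16400, (A,merge)→115680, (C,merge)→183920, (A,nl_idx)→250720, (C,nl_idx)→279280 …(+2); best=12400 via (A,hash)

cost=12400; order=D,B,C,A; methods=hash,hash,hash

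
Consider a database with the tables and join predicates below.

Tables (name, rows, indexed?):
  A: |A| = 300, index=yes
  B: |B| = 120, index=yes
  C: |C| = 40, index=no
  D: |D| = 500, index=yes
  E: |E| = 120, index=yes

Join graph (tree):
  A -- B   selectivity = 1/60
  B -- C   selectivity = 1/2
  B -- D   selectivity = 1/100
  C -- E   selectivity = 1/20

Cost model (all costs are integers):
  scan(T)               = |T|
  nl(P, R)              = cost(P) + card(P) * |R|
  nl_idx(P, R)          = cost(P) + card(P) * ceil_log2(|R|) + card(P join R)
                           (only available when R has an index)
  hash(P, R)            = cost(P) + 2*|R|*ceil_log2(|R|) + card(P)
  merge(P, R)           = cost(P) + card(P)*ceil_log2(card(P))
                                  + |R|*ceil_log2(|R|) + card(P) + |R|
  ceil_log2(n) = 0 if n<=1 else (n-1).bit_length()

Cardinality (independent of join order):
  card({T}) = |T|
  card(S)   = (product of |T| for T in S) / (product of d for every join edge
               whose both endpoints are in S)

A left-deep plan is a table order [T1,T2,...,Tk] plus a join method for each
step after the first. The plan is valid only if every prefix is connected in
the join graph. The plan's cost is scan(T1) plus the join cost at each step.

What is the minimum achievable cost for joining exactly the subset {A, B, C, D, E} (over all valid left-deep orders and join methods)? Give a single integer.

72960

Selinger DP over subsets of {A,B,C,D,E}:
  {A}: scan cost=300, card=300
  {B}: scan cost=120, card=120
  {C}: scan cost=40, card=40
  {D}: scan cost=500, card=500
  {E}: scan cost=120, card=120
  {AB}: card=600; try (A,nl_idx)→1800, (B,hash)→2280, (B,nl_idx)→3000, (A,merge)→4080, (B,merge)→4260, (A,hash)→5640 …(+2); best=1800 via (A,nl_idx)
  {BC}: card=2400; try (C,hash)→720, (B,merge)→1280, (C,merge)→1360, (B,hash)→1760, (B,nl_idx)→2720, (B,nl)→4840 …(+1); best=720 via (C,hash)
  {BD}: card=600; try (D,nl_idx)→1800, (B,hash)→2680, (B,nl_idx)→4600, (D,merge)→6080, (B,merge)→6460, (D,hash)→9240 …(+2); best=1800 via (D,nl_idx)
  {CE}: card=240; try (E,nl_idx)→560, (C,hash)→720, (E,merge)→1280, (C,merge)→1360, (E,hash)→1760, (E,nl)→4840 …(+1); best=560 via (E,nl_idx)
  {ABC}: card=12000; try (C,hash)→2880, (A,hash)→8520, (C,merge)→8680, (C,nl)→25800, (A,nl_idx)→34320, (A,merge)→34920 …(+1); best=2880 via (C,hash)
  {ABD}: card=3000; try (A,hash)→7800, (D,nl_idx)→10200, (A,nl_idx)→10200, (D,hash)→11400, (A,merge)→11400, (D,merge)→13400 …(+2); best=7800 via (A,hash)
  {BCD}: card=12000; try (C,hash)→2880, (C,merge)→8680, (D,hash)→12120, (C,nl)→25800, (D,nl_idx)→34320, (D,merge)→36920 …(+1); best=2880 via (C,hash)
  {BCE}: card=14400; try (B,hash)→2480, (B,merge)→3680, (E,hash)→4800, (B,nl_idx)→16640, (B,nl)→29360, (E,nl_idx)→31920 …(+2); best=2480 via (B,hash)
  {ABCD}: card=60000; try (C,hash)→11280, (A,hash)→20280, (D,hash)→23880, (C,merge)→47080, (C,nl)→127800, (D,nl_idx)→170880 …(+5); best=11280 via (C,hash)
  {ABCE}: card=72000; try (E,hash)→16560, (A,hash)→22280, (E,nl_idx)→158880, (E,merge)→183840, (A,nl_idx)→204080, (A,merge)→221480 …(+2); best=16560 via (E,hash)
  {BCDE}: card=72000; try (E,hash)→16560, (D,hash)→25880, (E,nl_idx)→158880, (E,merge)→183840, (D,nl_idx)→204080, (D,merge)→223480 …(+2); best=16560 via (E,hash)
  {ABCDE}: card=360000; try (E,hash)→72960, (A,hash)→93960, (D,hash)→97560, (E,nl_idx)→791280, (D,nl_idx)→1024560, (A,nl_idx)→1024560 …(+6); best=72960 via (E,hash)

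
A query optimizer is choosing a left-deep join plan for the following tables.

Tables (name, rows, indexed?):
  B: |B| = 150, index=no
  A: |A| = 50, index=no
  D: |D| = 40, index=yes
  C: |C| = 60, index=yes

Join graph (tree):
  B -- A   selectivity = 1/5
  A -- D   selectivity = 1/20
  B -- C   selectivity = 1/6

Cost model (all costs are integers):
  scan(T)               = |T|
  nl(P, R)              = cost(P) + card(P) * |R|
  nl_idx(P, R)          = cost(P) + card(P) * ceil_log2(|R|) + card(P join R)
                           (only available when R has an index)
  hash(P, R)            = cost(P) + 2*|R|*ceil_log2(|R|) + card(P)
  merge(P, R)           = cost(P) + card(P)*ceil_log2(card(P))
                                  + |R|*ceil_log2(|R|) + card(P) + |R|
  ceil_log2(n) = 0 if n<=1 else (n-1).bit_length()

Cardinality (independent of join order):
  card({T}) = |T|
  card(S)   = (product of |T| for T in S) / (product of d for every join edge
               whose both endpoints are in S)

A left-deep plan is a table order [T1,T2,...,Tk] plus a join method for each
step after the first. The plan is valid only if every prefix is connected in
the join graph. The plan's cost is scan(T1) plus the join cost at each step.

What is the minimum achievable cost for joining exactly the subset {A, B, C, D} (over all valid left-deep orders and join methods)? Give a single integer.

6320

Selinger DP over subsets of {A,B,C,D}:
  {B}: scan cost=150, card=150
  {A}: scan cost=50, card=50
  {D}: scan cost=40, card=40
  {C}: scan cost=60, card=60
  {AB}: card=1500; try (A,hash)→900, (B,merge)→1750, (A,merge)→1850, (B,hash)→2500, (B,nl)→7550, (A,nl)→7650; best=900 via (A,hash)
  {BC}: card=1500; try (C,hash)→1020, (B,merge)→1830, (C,merge)→1920, (B,hash)→2520, (C,nl_idx)→2550, (B,nl)→9060 …(+1); best=1020 via (C,hash)
  {AD}: card=100; try (D,nl_idx)→450, (D,hash)→580, (A,merge)→670, (D,merge)→680, (A,hash)→680, (A,nl)→2040 …(+1); best=450 via (D,nl_idx)
  {ABD}: card=3000; try (B,merge)→2600, (D,hash)→2880, (B,hash)→2950, (D,nl_idx)→12900, (B,nl)→15450, (D,merge)→19180 …(+1); best=2600 via (B,merge)
  {ABC}: card=15000; try (C,hash)→3120, (A,hash)→3120, (C,merge)→19320, (A,merge)→19370, (C,nl_idx)→24900, (A,nl)→76020 …(+1); best=3120 via (C,hash)
  {ABCD}: card=30000; try (C,hash)→6320, (D,hash)→18600, (C,merge)→42020, (C,nl_idx)→50600, (D,nl_idx)→123120, (C,nl)→182600 …(+2); best=6320 via (C,hash)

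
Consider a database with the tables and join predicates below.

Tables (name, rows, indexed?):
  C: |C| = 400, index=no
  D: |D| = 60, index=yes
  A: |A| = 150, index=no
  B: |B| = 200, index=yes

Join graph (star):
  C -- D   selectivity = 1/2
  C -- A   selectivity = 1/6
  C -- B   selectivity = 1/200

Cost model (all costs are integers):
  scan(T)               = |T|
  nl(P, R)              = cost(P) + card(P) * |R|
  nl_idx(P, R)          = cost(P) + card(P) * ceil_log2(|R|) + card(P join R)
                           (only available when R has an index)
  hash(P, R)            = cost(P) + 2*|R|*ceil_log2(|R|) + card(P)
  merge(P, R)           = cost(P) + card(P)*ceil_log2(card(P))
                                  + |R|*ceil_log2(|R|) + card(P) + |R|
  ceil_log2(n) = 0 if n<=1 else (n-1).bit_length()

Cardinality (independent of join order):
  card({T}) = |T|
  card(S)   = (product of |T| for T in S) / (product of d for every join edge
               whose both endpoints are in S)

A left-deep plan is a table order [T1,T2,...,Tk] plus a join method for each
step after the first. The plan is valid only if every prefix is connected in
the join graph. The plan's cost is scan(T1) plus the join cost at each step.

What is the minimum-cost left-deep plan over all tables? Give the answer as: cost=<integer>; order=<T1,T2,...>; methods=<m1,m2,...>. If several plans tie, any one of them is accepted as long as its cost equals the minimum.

Selinger DP (subsets sized 1..n):
  {C}: scan cost=400, card=400
  {D}: scan cost=60, card=60
  {A}: scan cost=150, card=150
  {B}: scan cost=200, card=200
  {CD}: card=12000; try (D,hash)→1520, (C,merge)→4480, (D,merge)→4820, (C,hash)→7320, (D,nl_idx)→14800, (C,nl)→24060 …(+1); best=1520 via (D,hash)
  {AC}: card=10000; try (A,hash)→3200, (C,merge)→5500, (A,merge)→5750, (C,hash)→7500, (C,nl)→60150, (A,nl)→60400; best=3200 via (A,hash)
  {BC}: card=400; try (B,hash)→4000, (B,nl_idx)→4000, (C,merge)→6000, (B,merge)→6200, (C,hash)→7600, (C,nl)→80200 …(+1); best=4000 via (B,hash)
  {ACD}: card=300000; try (D,hash)→13920, (A,hash)→15920, (D,merge)→153620, (A,merge)→182870, (D,nl_idx)→363200, (D,nl)→603200 …(+1); best=13920 via (D,hash)
  {BCD}: card=12000; try (D,hash)→5120, (D,merge)→8420, (B,hash)→16720, (D,nl_idx)→18400, (D,nl)→28000, (B,nl_idx)→109520 …(+2); best=5120 via (D,hash)
  {ABC}: card=10000; try (A,hash)→6800, (A,merge)→9350, (B,hash)→16400, (A,nl)→64000, (B,nl_idx)→93200, (B,merge)→155000 …(+1); best=6800 via (A,hash)
  {ABCD}: card=300000; try (D,hash)→17520, (A,hash)→19520, (D,merge)→157220, (A,merge)→186470, (B,hash)→317120, (D,nl_idx)→366800 …(+5); best=17520 via (D,hash)

cost=17520; order=C,B,A,D; methods=hash,hash,hash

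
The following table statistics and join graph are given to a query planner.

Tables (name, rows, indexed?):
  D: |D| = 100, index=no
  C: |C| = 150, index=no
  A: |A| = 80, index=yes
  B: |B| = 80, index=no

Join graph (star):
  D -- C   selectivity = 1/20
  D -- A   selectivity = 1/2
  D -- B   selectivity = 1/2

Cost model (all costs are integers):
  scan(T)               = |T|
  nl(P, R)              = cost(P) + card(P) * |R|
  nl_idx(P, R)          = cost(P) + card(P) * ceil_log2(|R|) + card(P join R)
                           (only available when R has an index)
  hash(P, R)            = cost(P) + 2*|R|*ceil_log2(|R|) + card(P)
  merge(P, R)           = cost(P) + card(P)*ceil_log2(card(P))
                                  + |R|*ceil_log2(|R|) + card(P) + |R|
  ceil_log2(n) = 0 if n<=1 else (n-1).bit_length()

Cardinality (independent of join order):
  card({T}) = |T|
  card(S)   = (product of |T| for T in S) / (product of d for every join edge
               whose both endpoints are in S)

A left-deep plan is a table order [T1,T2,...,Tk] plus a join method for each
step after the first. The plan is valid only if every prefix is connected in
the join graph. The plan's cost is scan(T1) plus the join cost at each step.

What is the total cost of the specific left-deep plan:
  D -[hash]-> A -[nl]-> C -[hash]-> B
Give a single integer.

step 1: scan D: cost=100, card=100
step 2: join A via hash
    card(P join A) = 100*80/(2) = 4000
    cost = 100 + 2*80*7 + 100 = 1320
step 3: join C via nl
    card(P join C) = 4000*150/(20) = 30000
    cost = 1320 + 4000*150 = 601320
step 4: join B via hash
    card(P join B) = 30000*80/(2) = 1200000
    cost = 601320 + 2*80*7 + 30000 = 632440

632440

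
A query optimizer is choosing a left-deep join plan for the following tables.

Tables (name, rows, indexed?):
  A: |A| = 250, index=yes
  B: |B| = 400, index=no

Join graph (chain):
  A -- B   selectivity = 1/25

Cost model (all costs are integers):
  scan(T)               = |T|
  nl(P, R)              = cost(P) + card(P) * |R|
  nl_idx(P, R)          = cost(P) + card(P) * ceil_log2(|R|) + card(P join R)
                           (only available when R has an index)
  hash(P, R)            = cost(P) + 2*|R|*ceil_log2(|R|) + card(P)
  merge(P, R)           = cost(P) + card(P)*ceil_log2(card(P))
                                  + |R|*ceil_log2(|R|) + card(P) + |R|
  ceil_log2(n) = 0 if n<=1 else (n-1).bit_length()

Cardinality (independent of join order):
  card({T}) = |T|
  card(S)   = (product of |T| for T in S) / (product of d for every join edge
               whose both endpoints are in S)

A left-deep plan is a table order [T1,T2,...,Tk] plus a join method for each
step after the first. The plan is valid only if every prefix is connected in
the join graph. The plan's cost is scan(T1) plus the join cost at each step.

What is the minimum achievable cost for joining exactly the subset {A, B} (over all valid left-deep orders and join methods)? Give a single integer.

Selinger DP over subsets of {A,B}:
  {A}: scan cost=250, card=250
  {B}: scan cost=400, card=400
  {AB}: card=4000; try (A,hash)→4800, (B,merge)→6500, (A,merge)→6650, (A,nl_idx)→7600, (B,hash)→7700, (B,nl)→100250 …(+1); best=4800 via (A,hash)

4800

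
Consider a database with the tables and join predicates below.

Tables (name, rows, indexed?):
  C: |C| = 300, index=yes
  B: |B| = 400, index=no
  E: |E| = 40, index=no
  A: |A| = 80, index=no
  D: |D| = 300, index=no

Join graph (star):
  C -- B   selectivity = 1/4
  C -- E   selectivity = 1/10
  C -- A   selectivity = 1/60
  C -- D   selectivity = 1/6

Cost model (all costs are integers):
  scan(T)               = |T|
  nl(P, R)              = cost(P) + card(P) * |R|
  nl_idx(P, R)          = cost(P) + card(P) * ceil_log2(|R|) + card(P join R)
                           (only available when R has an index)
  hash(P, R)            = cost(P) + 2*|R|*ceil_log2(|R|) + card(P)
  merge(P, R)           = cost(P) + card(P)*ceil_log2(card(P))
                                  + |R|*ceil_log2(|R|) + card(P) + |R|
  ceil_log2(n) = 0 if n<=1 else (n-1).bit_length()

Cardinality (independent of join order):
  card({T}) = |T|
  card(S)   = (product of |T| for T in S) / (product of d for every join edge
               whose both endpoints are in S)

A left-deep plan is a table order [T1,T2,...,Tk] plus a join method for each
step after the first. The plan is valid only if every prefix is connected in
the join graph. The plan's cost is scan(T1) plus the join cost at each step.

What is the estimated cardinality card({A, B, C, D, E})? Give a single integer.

8000000

Tables in S: A(80), B(400), C(300), D(300), E(40)
Edges inside S: C-B(d=4), C-E(d=10), C-A(d=60), C-D(d=6)
numerator = 80 * 400 * 300 * 300 * 40 = 115200000000
denominator = 4 * 10 * 60 * 6 = 14400
card(S) = 115200000000 / 14400 = 8000000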